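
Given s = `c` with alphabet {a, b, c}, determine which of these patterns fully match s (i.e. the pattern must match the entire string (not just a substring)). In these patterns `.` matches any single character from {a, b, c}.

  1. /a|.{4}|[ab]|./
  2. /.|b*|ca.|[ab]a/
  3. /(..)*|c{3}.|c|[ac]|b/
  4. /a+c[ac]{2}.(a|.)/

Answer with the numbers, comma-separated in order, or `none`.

1 → match
2 → match
3 → match
4 → no match — must start with `a`

1, 2, 3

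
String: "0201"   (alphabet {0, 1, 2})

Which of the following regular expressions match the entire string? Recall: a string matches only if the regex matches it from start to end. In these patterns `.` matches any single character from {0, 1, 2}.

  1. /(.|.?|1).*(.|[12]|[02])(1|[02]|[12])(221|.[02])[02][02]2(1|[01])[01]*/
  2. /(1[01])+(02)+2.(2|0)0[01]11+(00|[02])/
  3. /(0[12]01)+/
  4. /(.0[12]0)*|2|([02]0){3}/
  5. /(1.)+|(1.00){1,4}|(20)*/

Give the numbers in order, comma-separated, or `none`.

1 → no match
2 → no match — must start with "1"
3 → match
4 → no match
5 → no match

3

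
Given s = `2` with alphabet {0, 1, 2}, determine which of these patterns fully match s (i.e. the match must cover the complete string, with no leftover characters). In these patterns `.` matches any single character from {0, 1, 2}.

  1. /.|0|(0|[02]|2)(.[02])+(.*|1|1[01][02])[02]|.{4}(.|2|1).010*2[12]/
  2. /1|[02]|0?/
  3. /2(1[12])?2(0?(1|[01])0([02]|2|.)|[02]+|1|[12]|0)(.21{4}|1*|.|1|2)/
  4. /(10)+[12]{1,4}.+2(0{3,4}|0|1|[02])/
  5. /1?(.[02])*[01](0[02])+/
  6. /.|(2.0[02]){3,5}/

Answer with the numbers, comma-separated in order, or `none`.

1, 2, 6

1 → match
2 → match
3 → no match
4 → no match — must start with `10`
5 → no match
6 → match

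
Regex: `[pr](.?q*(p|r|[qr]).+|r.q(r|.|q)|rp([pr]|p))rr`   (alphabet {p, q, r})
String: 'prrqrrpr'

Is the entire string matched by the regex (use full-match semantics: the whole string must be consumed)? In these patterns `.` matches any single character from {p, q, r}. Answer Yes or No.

No

Every match must end with 'rr', but 'prrqrrpr' does not.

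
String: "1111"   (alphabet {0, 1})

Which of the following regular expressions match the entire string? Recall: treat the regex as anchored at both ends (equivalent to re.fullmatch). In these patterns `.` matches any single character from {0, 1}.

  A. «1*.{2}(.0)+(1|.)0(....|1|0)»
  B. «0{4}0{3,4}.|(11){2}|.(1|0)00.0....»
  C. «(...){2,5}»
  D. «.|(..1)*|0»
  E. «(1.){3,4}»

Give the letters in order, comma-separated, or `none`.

B

A → no match
B → match
C → no match
D → no match
E → no match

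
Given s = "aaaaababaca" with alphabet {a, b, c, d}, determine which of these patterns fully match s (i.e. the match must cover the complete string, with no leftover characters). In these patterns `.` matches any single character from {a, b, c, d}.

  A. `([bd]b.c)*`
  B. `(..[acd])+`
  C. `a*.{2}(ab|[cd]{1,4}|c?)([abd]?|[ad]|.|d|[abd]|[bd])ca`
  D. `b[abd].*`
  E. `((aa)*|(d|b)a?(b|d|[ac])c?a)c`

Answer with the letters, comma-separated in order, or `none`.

A → no match
B → no match
C → match
D → no match — must start with "b"
E → no match — must end with "c"

C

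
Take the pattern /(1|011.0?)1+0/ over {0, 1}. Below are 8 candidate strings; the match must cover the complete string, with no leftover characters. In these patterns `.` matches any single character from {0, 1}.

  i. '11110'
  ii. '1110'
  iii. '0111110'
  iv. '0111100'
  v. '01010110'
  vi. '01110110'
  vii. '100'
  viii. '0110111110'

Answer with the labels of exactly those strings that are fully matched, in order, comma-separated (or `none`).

i. '11110' → match
ii. '1110' → match
iii. '0111110' → match
iv. '0111100' → no match — must end with '10'
v. '01010110' → no match
vi. '01110110' → match
vii. '100' → no match — must end with '10'
viii. '0110111110' → match

i, ii, iii, vi, viii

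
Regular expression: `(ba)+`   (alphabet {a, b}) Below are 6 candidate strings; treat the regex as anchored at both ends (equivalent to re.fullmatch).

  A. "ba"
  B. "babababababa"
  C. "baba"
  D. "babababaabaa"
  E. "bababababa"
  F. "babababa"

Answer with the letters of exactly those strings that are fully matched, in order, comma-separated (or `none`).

A, B, C, E, F

A → match
B → match
C → match
D → no match — must end with "ba"
E → match
F → match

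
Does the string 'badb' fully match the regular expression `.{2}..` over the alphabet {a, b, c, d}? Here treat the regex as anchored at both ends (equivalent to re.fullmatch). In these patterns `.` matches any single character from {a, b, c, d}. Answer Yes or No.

Yes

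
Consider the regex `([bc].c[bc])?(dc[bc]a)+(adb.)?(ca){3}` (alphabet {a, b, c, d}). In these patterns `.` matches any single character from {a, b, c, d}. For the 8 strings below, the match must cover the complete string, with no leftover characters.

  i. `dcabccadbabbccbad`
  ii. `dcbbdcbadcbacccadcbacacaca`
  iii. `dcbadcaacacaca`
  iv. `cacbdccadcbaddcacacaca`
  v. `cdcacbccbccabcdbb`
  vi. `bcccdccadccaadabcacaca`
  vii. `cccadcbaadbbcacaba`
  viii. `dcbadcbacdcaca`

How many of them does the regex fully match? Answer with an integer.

0

i → no match — must end with `ca`
ii → no match
iii → no match
iv → no match
v → no match — must end with `ca`
vi → no match
vii → no match — must end with `ca`
viii → no match
Total matched: 0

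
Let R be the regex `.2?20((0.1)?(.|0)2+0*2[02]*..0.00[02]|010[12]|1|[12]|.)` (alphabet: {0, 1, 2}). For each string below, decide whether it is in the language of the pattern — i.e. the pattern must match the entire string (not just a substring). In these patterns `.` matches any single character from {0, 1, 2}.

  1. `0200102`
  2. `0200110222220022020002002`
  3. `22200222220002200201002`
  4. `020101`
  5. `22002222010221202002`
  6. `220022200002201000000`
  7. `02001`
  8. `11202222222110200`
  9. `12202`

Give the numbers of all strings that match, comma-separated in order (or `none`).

1. `0200102` → match
2 → match
3 → match
4. `020101` → no match
5 → no match
6 → match
7. `02001` → no match
8 → no match
9. `12202` → match

1, 2, 3, 6, 9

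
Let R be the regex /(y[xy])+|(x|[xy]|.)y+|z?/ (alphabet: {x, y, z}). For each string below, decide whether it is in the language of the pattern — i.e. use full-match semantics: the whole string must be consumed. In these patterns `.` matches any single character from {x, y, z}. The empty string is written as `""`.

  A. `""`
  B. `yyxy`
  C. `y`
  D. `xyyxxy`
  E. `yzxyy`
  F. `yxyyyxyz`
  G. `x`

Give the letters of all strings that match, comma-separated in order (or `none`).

A → match
B → no match
C → no match
D → no match
E → no match
F → no match
G → no match

A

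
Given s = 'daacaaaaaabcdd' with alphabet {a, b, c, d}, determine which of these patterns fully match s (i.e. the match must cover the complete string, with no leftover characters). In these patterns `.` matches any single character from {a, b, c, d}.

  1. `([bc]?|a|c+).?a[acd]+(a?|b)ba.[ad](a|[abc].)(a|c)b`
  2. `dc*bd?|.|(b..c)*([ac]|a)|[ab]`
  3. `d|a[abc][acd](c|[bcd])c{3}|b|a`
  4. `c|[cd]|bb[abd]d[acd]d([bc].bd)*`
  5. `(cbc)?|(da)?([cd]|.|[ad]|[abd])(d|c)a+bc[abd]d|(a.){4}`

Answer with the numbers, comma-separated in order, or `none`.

5

1 → no match — must end with 'b'
2 → no match
3 → no match
4 → no match
5 → match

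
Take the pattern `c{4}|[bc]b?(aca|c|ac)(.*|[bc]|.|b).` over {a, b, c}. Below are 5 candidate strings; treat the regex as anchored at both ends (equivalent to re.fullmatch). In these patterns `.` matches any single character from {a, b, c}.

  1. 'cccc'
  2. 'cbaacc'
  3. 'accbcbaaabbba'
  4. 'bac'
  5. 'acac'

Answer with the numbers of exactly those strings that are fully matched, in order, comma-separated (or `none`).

1

1 → match
2 → no match
3 → no match
4 → no match
5 → no match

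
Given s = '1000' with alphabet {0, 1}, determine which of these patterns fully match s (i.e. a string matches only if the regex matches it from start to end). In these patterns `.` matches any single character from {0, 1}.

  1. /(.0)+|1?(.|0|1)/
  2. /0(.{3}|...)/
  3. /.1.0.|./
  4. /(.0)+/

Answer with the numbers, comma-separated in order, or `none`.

1, 4

1 → match
2 → no match — must start with '0'
3 → no match
4 → match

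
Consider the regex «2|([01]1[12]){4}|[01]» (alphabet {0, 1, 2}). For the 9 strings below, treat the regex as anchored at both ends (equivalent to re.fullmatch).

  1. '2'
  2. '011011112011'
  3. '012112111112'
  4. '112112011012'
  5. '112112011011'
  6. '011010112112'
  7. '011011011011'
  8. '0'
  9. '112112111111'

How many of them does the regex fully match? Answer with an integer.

1 → match
2 → match
3 → match
4 → match
5 → match
6 → no match
7 → match
8 → match
9 → match
Total matched: 8

8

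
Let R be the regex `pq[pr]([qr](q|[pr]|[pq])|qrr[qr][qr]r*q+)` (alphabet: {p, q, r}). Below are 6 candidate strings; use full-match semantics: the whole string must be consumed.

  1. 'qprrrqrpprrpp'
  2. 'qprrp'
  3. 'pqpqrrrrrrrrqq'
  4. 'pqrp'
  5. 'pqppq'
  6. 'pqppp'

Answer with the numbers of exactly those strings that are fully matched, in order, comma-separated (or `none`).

3

1 → no match — must start with 'pq'
2 → no match — must start with 'pq'
3 → match
4 → no match
5 → no match
6 → no match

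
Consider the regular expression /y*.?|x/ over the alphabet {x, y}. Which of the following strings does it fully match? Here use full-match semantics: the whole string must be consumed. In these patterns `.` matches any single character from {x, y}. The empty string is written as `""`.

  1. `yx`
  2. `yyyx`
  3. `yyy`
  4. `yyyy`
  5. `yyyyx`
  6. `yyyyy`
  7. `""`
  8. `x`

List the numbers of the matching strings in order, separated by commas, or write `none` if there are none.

1, 2, 3, 4, 5, 6, 7, 8

1. `yx` → match
2. `yyyx` → match
3. `yyy` → match
4. `yyyy` → match
5. `yyyyx` → match
6. `yyyyy` → match
7. `""` → match
8. `x` → match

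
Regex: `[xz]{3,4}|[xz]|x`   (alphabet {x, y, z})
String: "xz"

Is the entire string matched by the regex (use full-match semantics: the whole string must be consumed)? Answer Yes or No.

No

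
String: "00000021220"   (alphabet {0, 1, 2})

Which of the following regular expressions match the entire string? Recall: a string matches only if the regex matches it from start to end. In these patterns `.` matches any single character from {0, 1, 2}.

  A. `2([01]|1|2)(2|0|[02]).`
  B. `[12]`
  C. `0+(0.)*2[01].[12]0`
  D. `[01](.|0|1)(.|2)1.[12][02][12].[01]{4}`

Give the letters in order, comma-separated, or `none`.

A → no match — must start with "2"
B → no match
C → match
D → no match

C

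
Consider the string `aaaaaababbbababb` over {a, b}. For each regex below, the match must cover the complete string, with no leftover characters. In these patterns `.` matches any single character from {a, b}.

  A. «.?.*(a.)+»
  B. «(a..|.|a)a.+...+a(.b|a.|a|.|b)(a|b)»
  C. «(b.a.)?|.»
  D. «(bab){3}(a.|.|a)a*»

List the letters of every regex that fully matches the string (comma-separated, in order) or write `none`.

B

A → no match
B → match
C → no match
D → no match — must start with `bab`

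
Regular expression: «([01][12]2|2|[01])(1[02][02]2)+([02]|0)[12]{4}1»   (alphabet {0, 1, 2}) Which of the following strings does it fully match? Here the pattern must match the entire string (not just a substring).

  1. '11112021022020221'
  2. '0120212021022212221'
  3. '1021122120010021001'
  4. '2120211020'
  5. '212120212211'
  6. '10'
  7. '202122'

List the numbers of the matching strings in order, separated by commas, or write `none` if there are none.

2

1 → no match
2 → match
3 → no match
4 → no match — must end with '1'
5 → no match
6 → no match — must end with '1'
7 → no match — must end with '1'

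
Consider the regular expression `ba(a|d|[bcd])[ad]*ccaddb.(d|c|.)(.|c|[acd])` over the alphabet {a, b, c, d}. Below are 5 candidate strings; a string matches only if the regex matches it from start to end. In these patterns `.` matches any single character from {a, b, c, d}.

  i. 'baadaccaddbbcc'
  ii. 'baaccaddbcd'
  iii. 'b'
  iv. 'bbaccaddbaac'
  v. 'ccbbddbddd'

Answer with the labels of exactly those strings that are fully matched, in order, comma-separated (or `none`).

i → match
ii. 'baaccaddbcd' → no match
iii. 'b' → no match — must start with 'ba'
iv. 'bbaccaddbaac' → no match — must start with 'ba'
v. 'ccbbddbddd' → no match — must start with 'ba'

i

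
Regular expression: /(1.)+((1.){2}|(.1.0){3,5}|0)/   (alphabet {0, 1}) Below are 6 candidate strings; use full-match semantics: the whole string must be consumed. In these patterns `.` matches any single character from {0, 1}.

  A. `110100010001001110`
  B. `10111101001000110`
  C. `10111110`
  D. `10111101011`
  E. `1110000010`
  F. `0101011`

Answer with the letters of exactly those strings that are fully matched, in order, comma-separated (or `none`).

A → match
B → no match
C. `10111110` → match
D. `10111101011` → no match
E. `1110000010` → no match
F. `0101011` → no match — must start with `1`

A, C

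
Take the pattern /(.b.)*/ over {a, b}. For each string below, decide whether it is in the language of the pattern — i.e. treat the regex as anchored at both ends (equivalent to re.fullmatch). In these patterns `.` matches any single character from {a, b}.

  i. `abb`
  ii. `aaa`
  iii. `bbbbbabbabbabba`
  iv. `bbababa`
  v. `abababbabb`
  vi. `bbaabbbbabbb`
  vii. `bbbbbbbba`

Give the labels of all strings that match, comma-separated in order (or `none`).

i → match
ii → no match
iii → match
iv → no match
v → no match
vi → match
vii → match

i, iii, vi, vii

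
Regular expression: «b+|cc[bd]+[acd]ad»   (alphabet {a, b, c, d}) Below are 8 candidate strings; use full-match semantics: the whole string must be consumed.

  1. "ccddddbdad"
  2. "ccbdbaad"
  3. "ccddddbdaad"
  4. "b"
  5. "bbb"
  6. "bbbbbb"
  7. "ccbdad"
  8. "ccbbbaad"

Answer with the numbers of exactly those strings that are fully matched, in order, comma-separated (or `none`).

1, 2, 3, 4, 5, 6, 7, 8

1. "ccddddbdad" → match
2. "ccbdbaad" → match
3. "ccddddbdaad" → match
4. "b" → match
5. "bbb" → match
6. "bbbbbb" → match
7. "ccbdad" → match
8. "ccbbbaad" → match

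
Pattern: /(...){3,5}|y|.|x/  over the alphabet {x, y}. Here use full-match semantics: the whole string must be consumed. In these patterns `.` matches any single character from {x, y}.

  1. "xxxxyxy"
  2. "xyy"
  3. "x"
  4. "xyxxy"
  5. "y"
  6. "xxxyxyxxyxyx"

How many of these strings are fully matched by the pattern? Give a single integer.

3

1 → no match
2 → no match
3 → match
4 → no match
5 → match
6 → match
Total matched: 3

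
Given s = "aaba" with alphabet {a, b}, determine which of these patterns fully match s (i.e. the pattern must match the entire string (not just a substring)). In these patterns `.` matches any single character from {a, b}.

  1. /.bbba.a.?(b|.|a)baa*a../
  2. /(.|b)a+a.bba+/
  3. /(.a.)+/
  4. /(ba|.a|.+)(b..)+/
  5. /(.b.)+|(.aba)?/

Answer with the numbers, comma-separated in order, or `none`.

1 → no match
2 → no match
3 → no match
4 → no match
5 → match

5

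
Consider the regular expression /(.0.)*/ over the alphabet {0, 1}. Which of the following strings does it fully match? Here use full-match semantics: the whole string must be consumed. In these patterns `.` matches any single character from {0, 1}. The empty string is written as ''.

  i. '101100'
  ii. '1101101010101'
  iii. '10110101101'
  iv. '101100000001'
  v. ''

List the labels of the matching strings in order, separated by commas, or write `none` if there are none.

i → match
ii → no match
iii → no match
iv → match
v → match

i, iv, v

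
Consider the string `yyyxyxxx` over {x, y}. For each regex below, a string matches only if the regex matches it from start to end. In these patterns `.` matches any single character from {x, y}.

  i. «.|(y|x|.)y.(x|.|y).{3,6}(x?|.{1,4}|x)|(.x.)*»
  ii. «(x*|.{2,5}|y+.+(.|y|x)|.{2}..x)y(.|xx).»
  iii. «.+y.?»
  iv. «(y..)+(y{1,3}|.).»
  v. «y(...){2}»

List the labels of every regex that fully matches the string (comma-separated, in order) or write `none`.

i, ii

i → match
ii → match
iii → no match
iv → no match
v → no match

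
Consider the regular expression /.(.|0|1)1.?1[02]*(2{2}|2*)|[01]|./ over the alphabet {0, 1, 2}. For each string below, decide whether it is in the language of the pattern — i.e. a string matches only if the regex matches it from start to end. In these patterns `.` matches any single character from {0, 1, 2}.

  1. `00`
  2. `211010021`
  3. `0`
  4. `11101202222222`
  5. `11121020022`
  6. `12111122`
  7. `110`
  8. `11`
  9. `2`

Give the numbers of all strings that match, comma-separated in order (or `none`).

1 → no match
2 → no match
3 → match
4 → match
5 → match
6 → no match
7 → no match
8 → no match
9 → match

3, 4, 5, 9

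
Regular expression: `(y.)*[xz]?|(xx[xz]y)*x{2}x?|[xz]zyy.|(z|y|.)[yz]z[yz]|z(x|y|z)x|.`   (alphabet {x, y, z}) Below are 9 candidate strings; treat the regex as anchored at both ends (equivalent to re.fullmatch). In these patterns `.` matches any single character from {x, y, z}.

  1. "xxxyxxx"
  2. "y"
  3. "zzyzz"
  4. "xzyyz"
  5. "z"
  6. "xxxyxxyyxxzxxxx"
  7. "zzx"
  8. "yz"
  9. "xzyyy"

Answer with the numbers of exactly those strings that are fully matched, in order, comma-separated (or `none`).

1, 2, 4, 5, 7, 8, 9

1 → match
2 → match
3 → no match
4 → match
5 → match
6 → no match
7 → match
8 → match
9 → match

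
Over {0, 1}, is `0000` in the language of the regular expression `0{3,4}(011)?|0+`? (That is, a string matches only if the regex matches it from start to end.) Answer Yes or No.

Yes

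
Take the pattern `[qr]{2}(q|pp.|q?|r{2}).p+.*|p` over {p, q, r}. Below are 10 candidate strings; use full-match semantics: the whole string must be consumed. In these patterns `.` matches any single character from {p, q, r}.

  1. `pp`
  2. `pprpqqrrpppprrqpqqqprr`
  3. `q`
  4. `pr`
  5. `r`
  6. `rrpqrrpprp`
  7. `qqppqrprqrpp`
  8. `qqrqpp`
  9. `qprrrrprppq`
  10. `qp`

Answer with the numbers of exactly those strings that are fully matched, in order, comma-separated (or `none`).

7

1 → no match
2 → no match
3 → no match
4 → no match
5 → no match
6 → no match
7 → match
8 → no match
9 → no match
10 → no match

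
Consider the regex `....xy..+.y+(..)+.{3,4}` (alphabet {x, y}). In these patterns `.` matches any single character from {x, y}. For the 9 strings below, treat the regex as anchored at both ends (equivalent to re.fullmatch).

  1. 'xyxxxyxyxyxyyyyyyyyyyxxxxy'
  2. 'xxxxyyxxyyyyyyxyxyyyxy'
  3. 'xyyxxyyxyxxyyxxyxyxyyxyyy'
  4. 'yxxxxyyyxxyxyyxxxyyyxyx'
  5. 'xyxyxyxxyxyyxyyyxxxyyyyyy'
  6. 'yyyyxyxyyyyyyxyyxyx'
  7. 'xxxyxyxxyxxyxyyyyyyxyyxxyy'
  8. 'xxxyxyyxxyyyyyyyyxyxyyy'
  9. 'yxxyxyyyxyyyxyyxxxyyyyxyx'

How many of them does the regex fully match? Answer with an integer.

8

1 → match
2 → no match
3 → match
4 → match
5 → match
6 → match
7 → match
8 → match
9 → match
Total matched: 8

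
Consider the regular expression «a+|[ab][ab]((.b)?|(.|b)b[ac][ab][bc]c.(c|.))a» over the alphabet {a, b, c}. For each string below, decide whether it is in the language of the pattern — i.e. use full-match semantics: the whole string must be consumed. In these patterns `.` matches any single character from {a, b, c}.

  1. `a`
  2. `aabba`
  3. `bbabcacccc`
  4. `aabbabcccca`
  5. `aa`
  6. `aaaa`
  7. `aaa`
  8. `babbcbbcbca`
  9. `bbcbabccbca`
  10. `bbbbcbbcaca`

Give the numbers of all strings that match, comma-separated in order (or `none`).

1, 2, 4, 5, 6, 7, 8, 9, 10

1. `a` → match
2. `aabba` → match
3. `bbabcacccc` → no match — must end with `a`
4. `aabbabcccca` → match
5. `aa` → match
6. `aaaa` → match
7. `aaa` → match
8. `babbcbbcbca` → match
9. `bbcbabccbca` → match
10. `bbbbcbbcaca` → match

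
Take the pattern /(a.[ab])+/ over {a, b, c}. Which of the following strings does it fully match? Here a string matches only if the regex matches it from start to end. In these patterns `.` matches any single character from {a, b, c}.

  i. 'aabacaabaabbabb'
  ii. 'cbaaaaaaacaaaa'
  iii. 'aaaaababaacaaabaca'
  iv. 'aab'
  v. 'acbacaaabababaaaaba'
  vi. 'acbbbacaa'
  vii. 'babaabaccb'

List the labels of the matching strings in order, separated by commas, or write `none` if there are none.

i → match
ii → no match — must start with 'a'
iii → match
iv → match
v → no match
vi → no match
vii → no match — must start with 'a'

i, iii, iv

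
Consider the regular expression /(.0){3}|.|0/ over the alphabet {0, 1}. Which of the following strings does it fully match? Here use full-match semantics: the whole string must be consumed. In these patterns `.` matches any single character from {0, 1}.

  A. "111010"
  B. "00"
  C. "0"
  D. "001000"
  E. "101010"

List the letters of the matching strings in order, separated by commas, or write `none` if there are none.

C, D, E

A → no match
B → no match
C → match
D → match
E → match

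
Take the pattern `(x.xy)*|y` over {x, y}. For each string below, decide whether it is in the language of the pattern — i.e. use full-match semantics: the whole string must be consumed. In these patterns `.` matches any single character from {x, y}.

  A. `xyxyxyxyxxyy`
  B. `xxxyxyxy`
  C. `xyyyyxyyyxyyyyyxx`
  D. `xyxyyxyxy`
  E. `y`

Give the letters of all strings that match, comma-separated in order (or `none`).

A → no match
B → match
C → no match
D → no match
E → match

B, E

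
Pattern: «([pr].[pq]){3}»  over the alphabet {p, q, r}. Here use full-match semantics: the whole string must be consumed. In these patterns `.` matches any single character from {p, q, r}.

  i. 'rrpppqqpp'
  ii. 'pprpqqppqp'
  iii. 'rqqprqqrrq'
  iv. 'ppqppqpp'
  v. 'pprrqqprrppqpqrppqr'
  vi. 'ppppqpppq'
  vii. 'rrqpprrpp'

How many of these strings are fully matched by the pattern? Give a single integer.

i → no match
ii → no match
iii → no match
iv → no match
v → no match
vi → match
vii → no match
Total matched: 1

1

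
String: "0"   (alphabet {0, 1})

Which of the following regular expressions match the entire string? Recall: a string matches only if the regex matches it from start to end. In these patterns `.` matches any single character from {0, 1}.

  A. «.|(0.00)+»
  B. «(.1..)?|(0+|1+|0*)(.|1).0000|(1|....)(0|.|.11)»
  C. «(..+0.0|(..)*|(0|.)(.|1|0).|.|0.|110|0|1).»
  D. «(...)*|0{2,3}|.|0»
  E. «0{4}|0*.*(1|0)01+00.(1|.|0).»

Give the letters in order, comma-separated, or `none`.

A, C, D

A → match
B → no match
C → match
D → match
E → no match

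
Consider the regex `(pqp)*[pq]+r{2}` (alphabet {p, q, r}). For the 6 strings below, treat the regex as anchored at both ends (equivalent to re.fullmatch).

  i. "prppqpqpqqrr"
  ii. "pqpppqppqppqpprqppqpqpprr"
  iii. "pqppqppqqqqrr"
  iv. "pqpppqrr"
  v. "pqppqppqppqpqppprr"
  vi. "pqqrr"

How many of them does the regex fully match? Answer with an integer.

4

i. "prppqpqpqqrr" → no match
ii → no match
iii → match
iv. "pqpppqrr" → match
v → match
vi. "pqqrr" → match
Total matched: 4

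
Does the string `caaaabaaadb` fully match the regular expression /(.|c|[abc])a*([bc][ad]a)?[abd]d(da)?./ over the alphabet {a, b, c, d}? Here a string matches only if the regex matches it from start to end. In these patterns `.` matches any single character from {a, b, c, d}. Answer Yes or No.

Yes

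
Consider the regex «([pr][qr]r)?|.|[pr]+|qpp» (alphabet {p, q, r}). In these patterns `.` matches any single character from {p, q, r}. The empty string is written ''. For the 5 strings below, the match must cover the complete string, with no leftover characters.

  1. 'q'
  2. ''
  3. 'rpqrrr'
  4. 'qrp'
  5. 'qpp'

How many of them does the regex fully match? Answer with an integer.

1. 'q' → match
2. '' → match
3. 'rpqrrr' → no match
4. 'qrp' → no match
5. 'qpp' → match
Total matched: 3

3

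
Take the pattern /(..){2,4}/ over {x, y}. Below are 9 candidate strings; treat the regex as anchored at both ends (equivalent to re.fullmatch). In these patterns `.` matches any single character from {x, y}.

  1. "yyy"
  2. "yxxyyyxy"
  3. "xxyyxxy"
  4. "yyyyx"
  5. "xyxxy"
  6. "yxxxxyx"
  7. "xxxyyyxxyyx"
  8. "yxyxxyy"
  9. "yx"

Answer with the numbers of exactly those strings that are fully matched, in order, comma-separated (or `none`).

2

1. "yyy" → no match
2. "yxxyyyxy" → match
3. "xxyyxxy" → no match
4. "yyyyx" → no match
5. "xyxxy" → no match
6. "yxxxxyx" → no match
7. "xxxyyyxxyyx" → no match
8. "yxyxxyy" → no match
9. "yx" → no match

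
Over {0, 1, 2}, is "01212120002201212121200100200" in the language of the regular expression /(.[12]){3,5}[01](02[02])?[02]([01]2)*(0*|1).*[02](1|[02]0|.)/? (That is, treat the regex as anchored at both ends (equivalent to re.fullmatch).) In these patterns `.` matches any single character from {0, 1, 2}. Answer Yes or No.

No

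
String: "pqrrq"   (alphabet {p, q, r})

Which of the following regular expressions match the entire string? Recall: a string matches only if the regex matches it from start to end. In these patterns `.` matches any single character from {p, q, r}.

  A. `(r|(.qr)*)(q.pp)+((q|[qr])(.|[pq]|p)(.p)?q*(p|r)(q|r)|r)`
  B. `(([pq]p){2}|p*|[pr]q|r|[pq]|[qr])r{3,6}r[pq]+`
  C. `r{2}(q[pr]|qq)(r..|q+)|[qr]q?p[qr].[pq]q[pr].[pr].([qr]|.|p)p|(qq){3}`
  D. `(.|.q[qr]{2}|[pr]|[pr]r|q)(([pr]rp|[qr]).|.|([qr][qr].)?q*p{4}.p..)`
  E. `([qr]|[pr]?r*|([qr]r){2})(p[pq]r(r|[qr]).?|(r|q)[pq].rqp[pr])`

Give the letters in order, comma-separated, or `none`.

D, E

A → no match
B → no match
C → no match
D → match
E → match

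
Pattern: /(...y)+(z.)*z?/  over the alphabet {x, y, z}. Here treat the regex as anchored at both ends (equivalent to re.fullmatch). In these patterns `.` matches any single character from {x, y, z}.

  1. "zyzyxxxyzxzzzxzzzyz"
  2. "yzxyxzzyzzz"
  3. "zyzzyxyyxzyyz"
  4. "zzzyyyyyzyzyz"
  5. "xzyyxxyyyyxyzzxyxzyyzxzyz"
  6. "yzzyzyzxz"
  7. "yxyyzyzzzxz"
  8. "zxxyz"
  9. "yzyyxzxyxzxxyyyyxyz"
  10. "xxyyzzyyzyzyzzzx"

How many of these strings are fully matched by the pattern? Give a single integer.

1 → match
2 → match
3 → no match
4 → match
5 → match
6 → match
7 → match
8 → match
9 → no match
10 → match
Total matched: 8

8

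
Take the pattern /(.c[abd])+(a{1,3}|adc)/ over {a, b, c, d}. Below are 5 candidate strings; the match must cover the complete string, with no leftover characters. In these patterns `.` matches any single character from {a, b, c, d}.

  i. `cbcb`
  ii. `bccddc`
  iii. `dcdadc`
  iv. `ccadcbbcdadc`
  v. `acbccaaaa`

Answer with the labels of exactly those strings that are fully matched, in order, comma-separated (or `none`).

iii, iv, v

i → no match
ii → no match
iii → match
iv → match
v → match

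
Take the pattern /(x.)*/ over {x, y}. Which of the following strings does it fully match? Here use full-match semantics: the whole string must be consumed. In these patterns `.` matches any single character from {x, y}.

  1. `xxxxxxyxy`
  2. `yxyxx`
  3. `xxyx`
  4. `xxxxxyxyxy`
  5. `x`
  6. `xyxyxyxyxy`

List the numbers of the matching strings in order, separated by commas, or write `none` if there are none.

1 → no match
2 → no match
3 → no match
4 → match
5 → no match
6 → match

4, 6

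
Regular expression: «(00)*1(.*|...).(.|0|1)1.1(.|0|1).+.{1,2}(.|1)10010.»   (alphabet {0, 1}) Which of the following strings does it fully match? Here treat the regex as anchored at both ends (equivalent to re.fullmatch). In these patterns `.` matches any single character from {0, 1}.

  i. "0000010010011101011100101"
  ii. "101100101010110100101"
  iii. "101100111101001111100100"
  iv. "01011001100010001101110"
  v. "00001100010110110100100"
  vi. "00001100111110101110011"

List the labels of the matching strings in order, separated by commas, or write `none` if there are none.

i → no match
ii → match
iii → match
iv → no match
v → match
vi → no match

ii, iii, v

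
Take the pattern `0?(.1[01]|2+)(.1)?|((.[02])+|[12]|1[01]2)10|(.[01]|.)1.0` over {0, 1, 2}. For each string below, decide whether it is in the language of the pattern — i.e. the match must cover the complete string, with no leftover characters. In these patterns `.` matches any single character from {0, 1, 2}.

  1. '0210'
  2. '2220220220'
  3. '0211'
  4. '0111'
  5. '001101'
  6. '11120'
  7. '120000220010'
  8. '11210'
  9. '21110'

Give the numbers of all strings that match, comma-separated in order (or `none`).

1 → match
2 → no match
3 → match
4 → match
5 → match
6 → match
7 → match
8 → match
9 → match

1, 3, 4, 5, 6, 7, 8, 9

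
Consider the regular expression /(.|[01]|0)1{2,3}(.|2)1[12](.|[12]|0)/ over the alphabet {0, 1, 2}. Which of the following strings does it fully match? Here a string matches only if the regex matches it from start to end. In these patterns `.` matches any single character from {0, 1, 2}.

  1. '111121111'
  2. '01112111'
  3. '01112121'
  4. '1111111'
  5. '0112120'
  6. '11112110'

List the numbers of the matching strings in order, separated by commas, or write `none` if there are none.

2, 3, 4, 5, 6

1 → no match
2 → match
3 → match
4 → match
5 → match
6 → match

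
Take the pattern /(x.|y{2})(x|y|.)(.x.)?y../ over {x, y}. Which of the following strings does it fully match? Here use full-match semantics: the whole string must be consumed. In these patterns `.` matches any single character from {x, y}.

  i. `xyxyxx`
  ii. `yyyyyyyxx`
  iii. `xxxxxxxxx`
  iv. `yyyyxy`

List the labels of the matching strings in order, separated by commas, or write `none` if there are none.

i, iv

i → match
ii → no match
iii → no match
iv → match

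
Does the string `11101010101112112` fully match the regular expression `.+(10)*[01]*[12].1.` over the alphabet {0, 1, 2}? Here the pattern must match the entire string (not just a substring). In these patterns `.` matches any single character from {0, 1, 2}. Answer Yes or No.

Yes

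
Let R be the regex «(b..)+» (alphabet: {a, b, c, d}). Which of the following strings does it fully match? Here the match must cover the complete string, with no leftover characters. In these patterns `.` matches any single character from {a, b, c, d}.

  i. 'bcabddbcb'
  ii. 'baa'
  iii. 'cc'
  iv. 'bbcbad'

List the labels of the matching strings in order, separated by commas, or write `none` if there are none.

i → match
ii → match
iii → no match — must start with 'b'
iv → match

i, ii, iv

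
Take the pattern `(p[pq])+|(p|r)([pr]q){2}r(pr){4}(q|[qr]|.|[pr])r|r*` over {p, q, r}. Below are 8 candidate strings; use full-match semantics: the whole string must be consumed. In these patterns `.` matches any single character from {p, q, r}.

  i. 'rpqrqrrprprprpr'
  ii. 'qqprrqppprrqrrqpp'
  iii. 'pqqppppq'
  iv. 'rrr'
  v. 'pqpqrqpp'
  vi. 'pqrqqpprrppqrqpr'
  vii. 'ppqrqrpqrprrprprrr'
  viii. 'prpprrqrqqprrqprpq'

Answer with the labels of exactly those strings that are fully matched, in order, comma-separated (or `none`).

i → no match
ii → no match
iii → no match
iv → match
v → no match
vi → no match
vii → no match
viii → no match

iv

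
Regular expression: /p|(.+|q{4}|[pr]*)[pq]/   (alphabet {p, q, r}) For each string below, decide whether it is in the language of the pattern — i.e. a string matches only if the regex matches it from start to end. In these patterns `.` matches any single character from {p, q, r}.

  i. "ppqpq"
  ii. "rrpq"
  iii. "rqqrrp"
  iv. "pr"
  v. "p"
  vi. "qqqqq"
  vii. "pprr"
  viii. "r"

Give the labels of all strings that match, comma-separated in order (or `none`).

i → match
ii → match
iii → match
iv → no match
v → match
vi → match
vii → no match
viii → no match

i, ii, iii, v, vi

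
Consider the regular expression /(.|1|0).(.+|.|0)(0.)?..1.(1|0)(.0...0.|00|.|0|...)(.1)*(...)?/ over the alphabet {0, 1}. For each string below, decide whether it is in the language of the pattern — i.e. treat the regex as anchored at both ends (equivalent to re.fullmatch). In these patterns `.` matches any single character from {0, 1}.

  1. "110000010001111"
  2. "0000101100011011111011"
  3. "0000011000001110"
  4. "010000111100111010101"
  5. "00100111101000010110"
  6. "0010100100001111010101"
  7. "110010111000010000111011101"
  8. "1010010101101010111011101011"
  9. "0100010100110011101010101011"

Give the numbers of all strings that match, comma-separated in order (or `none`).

1, 2, 3, 4, 6, 7, 8, 9

1 → match
2 → match
3 → match
4 → match
5 → no match
6 → match
7 → match
8 → match
9 → match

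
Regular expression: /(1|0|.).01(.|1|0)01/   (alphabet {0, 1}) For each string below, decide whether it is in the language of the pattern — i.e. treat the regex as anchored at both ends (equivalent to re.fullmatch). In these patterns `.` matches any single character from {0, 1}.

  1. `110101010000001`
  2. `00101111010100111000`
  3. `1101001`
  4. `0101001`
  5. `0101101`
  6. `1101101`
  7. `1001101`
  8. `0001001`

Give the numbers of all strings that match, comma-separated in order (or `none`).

1 → no match
2 → no match — must end with `01`
3 → match
4 → match
5 → match
6 → match
7 → match
8 → match

3, 4, 5, 6, 7, 8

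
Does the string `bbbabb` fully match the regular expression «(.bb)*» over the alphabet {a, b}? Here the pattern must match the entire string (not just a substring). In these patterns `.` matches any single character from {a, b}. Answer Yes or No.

Yes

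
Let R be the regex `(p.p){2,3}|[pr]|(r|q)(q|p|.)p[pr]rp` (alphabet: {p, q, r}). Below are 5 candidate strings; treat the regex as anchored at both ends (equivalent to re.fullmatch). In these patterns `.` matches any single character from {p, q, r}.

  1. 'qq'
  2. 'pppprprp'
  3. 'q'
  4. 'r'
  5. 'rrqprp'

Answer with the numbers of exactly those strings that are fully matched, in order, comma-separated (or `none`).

1. 'qq' → no match
2. 'pppprprp' → no match
3. 'q' → no match
4. 'r' → match
5. 'rrqprp' → no match

4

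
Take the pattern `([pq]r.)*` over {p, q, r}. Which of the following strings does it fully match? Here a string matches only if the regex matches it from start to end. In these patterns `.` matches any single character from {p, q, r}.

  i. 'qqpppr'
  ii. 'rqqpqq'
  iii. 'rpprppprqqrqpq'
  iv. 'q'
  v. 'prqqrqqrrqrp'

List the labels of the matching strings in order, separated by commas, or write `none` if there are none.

i → no match
ii → no match
iii → no match
iv → no match
v → match

v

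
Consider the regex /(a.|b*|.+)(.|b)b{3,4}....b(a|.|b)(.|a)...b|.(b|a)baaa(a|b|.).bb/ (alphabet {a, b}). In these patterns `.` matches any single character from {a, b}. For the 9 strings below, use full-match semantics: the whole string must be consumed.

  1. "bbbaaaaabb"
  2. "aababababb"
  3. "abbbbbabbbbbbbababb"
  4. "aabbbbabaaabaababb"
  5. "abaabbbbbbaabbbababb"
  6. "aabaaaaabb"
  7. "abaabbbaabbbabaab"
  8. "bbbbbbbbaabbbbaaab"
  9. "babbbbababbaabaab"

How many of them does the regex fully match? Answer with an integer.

1. "bbbaaaaabb" → match
2. "aababababb" → no match
3 → no match
4 → no match
5 → match
6. "aabaaaaabb" → match
7 → no match
8 → match
9 → match
Total matched: 5

5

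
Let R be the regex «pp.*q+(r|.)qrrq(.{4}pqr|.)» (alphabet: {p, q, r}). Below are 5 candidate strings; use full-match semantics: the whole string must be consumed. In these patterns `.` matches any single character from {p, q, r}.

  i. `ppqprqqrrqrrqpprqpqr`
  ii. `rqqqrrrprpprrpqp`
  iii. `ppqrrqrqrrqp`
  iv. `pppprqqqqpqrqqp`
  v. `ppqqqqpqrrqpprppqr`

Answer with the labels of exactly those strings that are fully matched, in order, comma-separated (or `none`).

i → no match
ii → no match — must start with `pp`
iii. `ppqrrqrqrrqp` → match
iv → no match
v → match

iii, v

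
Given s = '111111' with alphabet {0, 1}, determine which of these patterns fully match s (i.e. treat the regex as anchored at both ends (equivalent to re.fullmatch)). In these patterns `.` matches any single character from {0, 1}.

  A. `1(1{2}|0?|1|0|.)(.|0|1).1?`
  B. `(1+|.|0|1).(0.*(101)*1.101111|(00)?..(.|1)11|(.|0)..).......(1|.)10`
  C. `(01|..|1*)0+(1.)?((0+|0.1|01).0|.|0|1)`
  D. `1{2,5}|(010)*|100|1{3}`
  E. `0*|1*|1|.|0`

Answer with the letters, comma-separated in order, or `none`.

A, E

A → match
B → no match — must end with '10'
C → no match
D → no match
E → match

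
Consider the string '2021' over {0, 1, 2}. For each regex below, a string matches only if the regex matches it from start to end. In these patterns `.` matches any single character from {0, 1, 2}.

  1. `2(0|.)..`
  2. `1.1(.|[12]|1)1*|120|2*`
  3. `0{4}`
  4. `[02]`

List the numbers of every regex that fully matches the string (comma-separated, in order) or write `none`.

1 → match
2 → no match
3 → no match — must start with '0'
4 → no match

1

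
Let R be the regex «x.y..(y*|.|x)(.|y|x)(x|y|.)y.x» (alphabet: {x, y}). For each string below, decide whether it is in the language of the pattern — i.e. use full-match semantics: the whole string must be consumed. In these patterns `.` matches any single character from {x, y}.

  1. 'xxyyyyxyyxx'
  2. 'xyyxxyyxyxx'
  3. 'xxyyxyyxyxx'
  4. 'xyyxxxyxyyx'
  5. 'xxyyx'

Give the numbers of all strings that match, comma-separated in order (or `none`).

1 → match
2 → match
3 → match
4 → match
5 → no match

1, 2, 3, 4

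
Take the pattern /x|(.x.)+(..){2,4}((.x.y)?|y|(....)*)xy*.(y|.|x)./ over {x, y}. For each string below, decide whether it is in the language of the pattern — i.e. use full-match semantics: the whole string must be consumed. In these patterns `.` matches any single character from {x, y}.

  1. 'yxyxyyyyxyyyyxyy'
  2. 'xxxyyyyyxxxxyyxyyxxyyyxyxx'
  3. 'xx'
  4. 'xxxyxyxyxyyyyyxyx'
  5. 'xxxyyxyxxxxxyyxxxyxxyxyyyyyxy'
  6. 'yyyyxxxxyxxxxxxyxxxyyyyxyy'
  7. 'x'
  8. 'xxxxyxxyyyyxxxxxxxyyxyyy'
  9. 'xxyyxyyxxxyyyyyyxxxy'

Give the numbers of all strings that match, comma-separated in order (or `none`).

1, 4, 5, 7, 9

1 → match
2 → no match
3 → no match
4 → match
5 → match
6 → no match
7 → match
8 → no match
9 → match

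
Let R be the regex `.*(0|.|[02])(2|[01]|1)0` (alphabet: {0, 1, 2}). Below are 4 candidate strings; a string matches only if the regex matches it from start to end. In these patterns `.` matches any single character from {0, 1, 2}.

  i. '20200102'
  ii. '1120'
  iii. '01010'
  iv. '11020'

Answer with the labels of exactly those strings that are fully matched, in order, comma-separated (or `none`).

ii, iii, iv

i. '20200102' → no match — must end with '0'
ii. '1120' → match
iii. '01010' → match
iv. '11020' → match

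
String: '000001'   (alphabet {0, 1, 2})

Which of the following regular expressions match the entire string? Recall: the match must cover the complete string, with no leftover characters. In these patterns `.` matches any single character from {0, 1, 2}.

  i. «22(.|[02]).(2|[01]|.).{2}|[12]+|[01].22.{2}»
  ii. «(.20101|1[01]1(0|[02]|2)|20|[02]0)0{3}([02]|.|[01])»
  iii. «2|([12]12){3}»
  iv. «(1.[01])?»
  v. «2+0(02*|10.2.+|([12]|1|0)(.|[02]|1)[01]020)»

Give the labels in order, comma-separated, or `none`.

i → no match
ii → match
iii → no match
iv → no match
v → no match — must start with '2'

ii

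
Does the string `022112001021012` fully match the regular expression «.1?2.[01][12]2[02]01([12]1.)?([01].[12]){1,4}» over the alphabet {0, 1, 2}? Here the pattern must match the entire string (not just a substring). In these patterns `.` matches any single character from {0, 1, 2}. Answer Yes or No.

Yes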